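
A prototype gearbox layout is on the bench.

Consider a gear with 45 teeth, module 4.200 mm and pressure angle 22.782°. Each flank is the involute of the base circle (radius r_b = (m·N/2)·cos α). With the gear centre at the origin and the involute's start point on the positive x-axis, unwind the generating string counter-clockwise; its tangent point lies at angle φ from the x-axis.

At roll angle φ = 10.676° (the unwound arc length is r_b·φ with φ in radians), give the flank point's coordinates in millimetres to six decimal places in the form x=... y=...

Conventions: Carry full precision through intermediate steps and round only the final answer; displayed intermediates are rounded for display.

single-mesh involute tooth geometry (45T wheel at module 4.200)
pitch radius r_p = m·N/2 = 4.200·45/2 = 94.500000
base radius r_b = r_p·cos α = 94.500000·cos 22.782° = 87.127568
roll angle φ = 10.676° = 0.18633135 rad
x = r_b·(cos φ + φ·sin φ) = 88.626972
y = r_b·(sin φ − φ·cos φ) = 0.187233

x=88.626972 y=0.187233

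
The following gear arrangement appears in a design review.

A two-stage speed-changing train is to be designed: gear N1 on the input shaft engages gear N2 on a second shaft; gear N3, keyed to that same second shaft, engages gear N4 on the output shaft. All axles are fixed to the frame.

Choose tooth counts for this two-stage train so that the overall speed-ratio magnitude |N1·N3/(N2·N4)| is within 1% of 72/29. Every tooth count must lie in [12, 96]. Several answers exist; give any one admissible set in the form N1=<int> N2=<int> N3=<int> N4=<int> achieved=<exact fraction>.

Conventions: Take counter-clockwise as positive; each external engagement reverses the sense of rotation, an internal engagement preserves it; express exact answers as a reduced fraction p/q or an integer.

N1=12 N2=29 N3=72 N4=12 achieved=72/29

2-stage fixed-axis compound train for ratio 72/29
target = 72/29 in lowest terms: an exact hit needs N1·N3 = k·72 and N2·N4 = k·29 for one integer k, every count in [12, 96]; additionally prefer no 1:1 stage (N1 ≠ N2, N3 ≠ N4)
k = 1…11: no 1:1-free in-range split of k·72 and k·29 into factor pairs; take k = 12
k = 12: N1·N3 = 864 = 12·72, N2·N4 = 348 = 29·12
achieved = 12·72/(29·12) = 72/29; |achieved − target| = 0 ≤ 18/725 ✓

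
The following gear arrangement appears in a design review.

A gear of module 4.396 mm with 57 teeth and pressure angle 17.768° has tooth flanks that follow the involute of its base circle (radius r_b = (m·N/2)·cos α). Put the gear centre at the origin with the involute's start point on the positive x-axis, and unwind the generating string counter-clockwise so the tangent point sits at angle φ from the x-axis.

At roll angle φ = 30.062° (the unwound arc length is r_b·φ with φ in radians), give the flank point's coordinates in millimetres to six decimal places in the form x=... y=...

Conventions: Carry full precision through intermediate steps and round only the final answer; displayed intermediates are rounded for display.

x=134.619197 y=5.587759

topology: single-mesh involute geometry — m = 4.396, N = 57
pitch radius r_p = m·N/2 = 4.396·57/2 = 125.286000
base radius r_b = r_p·cos α = 125.286000·cos 17.768° = 119.309855
roll angle φ = 30.062° = 0.52468088 rad
x = r_b·(cos φ + φ·sin φ) = 134.619197
y = r_b·(sin φ − φ·cos φ) = 5.587759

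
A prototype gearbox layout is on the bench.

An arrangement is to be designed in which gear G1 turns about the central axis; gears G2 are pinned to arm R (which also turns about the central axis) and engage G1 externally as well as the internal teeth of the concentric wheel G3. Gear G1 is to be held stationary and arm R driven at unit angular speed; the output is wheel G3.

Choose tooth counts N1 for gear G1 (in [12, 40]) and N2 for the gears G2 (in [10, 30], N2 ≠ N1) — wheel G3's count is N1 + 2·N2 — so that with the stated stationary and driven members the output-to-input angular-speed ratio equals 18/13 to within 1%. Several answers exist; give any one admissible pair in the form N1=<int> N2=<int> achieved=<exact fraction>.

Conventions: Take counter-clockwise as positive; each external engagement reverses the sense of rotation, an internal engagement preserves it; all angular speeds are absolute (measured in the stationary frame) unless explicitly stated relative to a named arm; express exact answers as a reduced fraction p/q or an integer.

N1=15 N2=12 achieved=18/13

topology: planetary set — design target 18/13, arm = carrier (Willis)
Willis with ω_sun = 0: ω_ring/ω_arm = (N1+N3)/N3; set equal to 18/13  ⇒  N3/N1 = 1/(18/13 − 1) = 13/5
N3 = N1 + 2·N2  ⇒  N2/N1 = (N3/N1 − 1)/2 = (13/5 − 1)/2 = 4/5
smallest multiple with N1 ≥ 12 and N2 ≥ 10: k = 3  ⇒  N1 = 3·5 = 15, N2 = 3·4 = 12 (N1 ≤ 40, N2 ≤ 30, N2 ≠ N1 ✓), N3 = 15 + 2·12 = 39
check: (N1+N3)/N3 with N1 = 15, N3 = 39 gives 18/13; |achieved − target| = 0 ≤ 9/650 ✓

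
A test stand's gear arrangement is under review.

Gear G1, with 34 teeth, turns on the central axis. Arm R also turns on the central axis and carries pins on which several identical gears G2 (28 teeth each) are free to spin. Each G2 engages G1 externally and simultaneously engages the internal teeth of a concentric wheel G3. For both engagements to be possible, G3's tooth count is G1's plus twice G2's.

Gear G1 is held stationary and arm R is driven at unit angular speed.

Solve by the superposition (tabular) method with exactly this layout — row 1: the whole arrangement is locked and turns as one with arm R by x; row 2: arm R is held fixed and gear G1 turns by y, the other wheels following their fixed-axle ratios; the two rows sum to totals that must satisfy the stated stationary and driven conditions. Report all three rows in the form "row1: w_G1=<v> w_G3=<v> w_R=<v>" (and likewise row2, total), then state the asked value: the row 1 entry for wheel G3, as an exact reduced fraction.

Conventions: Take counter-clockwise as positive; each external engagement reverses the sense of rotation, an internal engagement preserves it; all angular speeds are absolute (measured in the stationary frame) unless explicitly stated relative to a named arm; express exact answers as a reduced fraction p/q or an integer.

row1: w_G1=1 w_G3=1 w_R=1
row2: w_G1=-1 w_G3=17/45 w_R=0
total: w_G1=0 w_G3=62/45 w_R=1
asked value: 1

planetary set (34T centre, 28T on arm, 90T internal) — Willis relation
row 1: whole set turns with the arm by x
row 2 — arm fixed, fixed-axis ratios: sun y, ring −(34/90)·y, arm 0
boundary: total ω_sun = x + y = 0 and total ω_arm = x = 1  ⇒  y = -1, x = 1
row 2 ring = −(34/90)·(-1) = 17/45
totals (row 1 + row 2): sun 1 + (-1) = 0, ring 1 + 17/45 = 62/45, arm 1 + 0 = 1
asked cell (row1, ring) = 1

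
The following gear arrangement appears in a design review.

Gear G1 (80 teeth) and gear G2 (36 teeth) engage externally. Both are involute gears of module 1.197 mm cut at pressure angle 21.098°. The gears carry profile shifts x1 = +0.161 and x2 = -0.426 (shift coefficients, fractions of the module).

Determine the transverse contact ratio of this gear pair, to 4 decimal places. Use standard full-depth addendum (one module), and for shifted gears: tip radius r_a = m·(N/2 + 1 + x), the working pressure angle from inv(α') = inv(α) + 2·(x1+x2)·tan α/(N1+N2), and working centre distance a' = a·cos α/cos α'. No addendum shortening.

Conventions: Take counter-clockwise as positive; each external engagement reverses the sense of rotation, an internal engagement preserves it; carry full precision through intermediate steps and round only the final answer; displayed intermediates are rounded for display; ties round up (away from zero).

single-mesh involute tooth geometry (80T engaging 36T at module 1.197)
base radii: r_b1 = 44.670417, r_b2 = 20.101688
tip radii: r_a1 = 49.269717, r_a2 = 22.233078
inv(α') = inv(21.098°) + 2·(+0.161-0.426)·tan α/(80+36) = 0.01583538  ⇒  α' = 20.39415°
a' = a·cos α / cos α' = 69.4260·cos 21.098°/cos 20.39415° = 69.103692
action lengths: √(r_a1²−r_b1²) = 20.786026, √(r_a2²−r_b2²) = 9.499048
base pitch p_b = π·m·cos α = 3.508406
CR = (20.786026 + 9.499048 − 69.103692·sin 20.39415°)/3.508406 = 1.768345
contact ratio ≈ 1.7683

1.7683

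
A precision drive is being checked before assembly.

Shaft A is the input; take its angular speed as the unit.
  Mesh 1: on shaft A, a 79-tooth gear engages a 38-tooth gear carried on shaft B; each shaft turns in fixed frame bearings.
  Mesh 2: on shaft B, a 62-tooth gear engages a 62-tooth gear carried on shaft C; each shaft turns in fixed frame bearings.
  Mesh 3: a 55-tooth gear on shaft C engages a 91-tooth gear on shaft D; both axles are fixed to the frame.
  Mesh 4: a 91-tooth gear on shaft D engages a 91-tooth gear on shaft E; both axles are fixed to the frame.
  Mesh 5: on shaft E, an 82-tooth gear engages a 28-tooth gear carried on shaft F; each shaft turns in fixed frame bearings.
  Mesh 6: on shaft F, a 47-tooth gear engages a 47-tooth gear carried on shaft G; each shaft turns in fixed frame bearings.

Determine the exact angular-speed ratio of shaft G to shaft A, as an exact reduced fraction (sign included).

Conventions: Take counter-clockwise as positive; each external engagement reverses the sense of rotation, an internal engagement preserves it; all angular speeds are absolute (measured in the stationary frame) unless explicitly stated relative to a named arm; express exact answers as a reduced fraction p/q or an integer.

178145/48412

class = fixed-axis compound train [6 meshes; 6 ratios multiply, 6 sense flips]
mesh 1 [79T→38T]: running ratio 79/38, sense −
mesh 2 [62T→62T]: running ratio 79/38, sense +
mesh 3 [55T→91T]: running ratio 4345/3458, sense −
mesh 4 [91T→91T]: running ratio 4345/3458, sense +
mesh 5 [82T→28T]: running ratio 178145/48412, sense −
mesh 6 [47T→47T]: running ratio 178145/48412, sense +
ω_out/ω_in = 178145/48412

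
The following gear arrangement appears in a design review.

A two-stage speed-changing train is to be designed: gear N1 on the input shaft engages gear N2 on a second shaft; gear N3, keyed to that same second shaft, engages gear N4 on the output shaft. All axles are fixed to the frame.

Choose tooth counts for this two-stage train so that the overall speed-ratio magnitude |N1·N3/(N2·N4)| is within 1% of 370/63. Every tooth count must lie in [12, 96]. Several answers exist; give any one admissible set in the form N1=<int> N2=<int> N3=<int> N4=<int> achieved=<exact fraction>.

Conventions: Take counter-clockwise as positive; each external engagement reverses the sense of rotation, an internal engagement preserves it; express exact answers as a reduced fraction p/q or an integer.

N1=20 N2=12 N3=74 N4=21 achieved=370/63

design class (target 370/63): fixed-axis compound train
target = 370/63 in lowest terms: an exact hit needs N1·N3 = k·370 and N2·N4 = k·63 for one integer k, every count in [12, 96]; additionally prefer no 1:1 stage (N1 ≠ N2, N3 ≠ N4)
k = 1…3: no 1:1-free in-range split of k·370 and k·63 into factor pairs; take k = 4
k = 4: N1·N3 = 1480 = 20·74, N2·N4 = 252 = 12·21
achieved = 20·74/(12·21) = 370/63; |achieved − target| = 0 ≤ 37/630 ✓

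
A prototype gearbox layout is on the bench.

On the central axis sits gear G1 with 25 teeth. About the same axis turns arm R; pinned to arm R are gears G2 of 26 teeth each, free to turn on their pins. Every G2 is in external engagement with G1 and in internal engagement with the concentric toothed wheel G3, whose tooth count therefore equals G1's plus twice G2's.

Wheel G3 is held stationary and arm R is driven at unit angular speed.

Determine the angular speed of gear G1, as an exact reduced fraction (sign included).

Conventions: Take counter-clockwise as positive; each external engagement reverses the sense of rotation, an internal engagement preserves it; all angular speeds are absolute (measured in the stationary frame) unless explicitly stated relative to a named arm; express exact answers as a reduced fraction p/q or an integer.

102/25

class = planetary set [G3 = 25+2·26 = 77; Willis about the carrier]
ring teeth: 25 + 2·26 = 77
25(ω_sun−ω_arm) = −77(ω_ring−ω_arm),  ω_ring = 0, ω_arm = 1
ω_sun = 1 − (77/25)(0−1) = 102/25
exact speed ratio = 102/25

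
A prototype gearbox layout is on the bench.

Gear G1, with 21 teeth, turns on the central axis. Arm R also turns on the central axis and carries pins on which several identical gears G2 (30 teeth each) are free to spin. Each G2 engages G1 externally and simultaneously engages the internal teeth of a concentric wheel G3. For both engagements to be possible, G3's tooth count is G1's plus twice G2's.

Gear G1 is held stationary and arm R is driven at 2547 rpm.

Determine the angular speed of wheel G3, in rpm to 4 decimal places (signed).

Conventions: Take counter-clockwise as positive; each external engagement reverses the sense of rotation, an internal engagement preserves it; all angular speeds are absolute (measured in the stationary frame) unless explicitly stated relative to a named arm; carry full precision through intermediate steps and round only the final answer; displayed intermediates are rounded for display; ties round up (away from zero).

topology: planetary set — G1 21T / G2 30T / G3 81T, arm = carrier (Willis)
normalise by the input: solve with ω_arm = 1, then scale by 2547 rpm
ring teeth: 21 + 2·30 = 81
21(ω_sun−ω_arm) = −81(ω_ring−ω_arm),  ω_sun = 0, ω_arm = 1
ω_ring = 1 − (21/81)(0−1) = 34/27
scale: ω_ring = 34/27 × 2547 rpm = +3207.3333 rpm

+3207.3333 rpm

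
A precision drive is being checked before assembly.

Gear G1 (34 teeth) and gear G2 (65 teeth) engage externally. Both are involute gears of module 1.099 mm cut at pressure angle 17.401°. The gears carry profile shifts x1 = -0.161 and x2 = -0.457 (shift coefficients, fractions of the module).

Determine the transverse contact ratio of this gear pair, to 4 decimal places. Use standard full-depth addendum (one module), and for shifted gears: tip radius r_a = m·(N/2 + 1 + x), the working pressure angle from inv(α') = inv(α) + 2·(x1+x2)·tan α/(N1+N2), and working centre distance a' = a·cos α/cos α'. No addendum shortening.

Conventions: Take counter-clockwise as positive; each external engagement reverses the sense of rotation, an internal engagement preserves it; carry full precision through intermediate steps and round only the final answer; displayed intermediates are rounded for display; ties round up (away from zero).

2.1459

topology: single-mesh involute geometry — m = 1.099, 34T/65T pair
base radii: r_b1 = 17.827975, r_b2 = 34.082893
tip radii: r_a1 = 19.605061, r_a2 = 36.314257
inv(α') = inv(17.401°) + 2·(-0.161-0.457)·tan α/(34+65) = 0.00578267  ⇒  α' = 14.70082°
a' = a·cos α / cos α' = 54.4005·cos 17.401°/cos 14.70082° = 53.667727
action lengths: √(r_a1²−r_b1²) = 8.156086, √(r_a2²−r_b2²) = 12.533224
base pitch p_b = π·m·cos α = 3.294602
CR = (8.156086 + 12.533224 − 53.667727·sin 14.70082°)/3.294602 = 2.145921
contact ratio ≈ 2.1459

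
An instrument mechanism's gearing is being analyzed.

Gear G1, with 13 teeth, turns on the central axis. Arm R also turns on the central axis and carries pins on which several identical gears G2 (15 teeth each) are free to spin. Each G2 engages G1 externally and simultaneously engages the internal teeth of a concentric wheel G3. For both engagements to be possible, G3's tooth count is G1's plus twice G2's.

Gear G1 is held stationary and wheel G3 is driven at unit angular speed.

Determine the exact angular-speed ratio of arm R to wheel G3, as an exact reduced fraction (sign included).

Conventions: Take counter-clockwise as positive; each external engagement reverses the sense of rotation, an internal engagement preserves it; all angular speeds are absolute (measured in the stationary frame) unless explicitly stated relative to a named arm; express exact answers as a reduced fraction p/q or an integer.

43/56

topology: planetary set — G1 13T / G2 15T / G3 43T, arm = carrier (Willis)
ring teeth: 13 + 2·15 = 43
13(ω_sun−ω_arm) = −43(ω_ring−ω_arm),  ω_sun = 0, ω_ring = 1
13(0−ω_arm) = −43(1−ω_arm)  ⇒  56·ω_arm = 43  ⇒  ω_arm = 43/56
ω_out/ω_in = 43/56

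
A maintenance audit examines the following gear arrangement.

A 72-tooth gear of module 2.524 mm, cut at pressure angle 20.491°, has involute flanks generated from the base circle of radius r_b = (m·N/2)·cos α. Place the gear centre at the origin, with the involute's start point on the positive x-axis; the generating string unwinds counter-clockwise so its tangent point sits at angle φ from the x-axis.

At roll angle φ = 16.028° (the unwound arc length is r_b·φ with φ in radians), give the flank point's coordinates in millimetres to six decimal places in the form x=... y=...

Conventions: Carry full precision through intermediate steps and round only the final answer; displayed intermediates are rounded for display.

single-mesh involute tooth geometry (72T wheel at module 2.524)
pitch radius r_p = m·N/2 = 2.524·72/2 = 90.864000
base radius r_b = r_p·cos α = 90.864000·cos 20.491° = 85.114779
roll angle φ = 16.028° = 0.27974137 rad
x = r_b·(cos φ + φ·sin φ) = 88.380246
y = r_b·(sin φ − φ·cos φ) = 0.616242

x=88.380246 y=0.616242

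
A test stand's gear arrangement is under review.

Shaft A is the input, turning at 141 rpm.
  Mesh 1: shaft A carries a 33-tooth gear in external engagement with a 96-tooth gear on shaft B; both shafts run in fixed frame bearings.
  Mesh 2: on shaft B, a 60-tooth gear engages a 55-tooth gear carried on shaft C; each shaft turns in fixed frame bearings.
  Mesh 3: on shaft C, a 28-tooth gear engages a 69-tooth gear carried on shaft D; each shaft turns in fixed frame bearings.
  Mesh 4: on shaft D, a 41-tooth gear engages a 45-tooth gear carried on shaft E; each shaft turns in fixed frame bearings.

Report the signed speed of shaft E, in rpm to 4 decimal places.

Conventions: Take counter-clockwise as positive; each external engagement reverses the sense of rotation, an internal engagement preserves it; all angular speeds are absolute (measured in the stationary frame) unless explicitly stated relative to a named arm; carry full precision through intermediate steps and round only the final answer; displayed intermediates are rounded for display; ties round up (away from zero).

+19.5493 rpm

topology: fixed-axis compound train — 4 meshes, A→E
mesh 1 [33T→96T]: ω = 141.0000×33/96 = 48.4688 rpm, sense flips to −
mesh 2 [60T→55T]: ω = 48.4688×60/55 = 52.8750 rpm, sense flips to +
mesh 3 [28T→69T]: ω = 52.8750×28/69 = 21.4565 rpm, sense flips to −
mesh 4 [41T→45T]: ω = 21.4565×41/45 = 19.5493 rpm, sense flips to +
signed output speed = +19.5493 rpm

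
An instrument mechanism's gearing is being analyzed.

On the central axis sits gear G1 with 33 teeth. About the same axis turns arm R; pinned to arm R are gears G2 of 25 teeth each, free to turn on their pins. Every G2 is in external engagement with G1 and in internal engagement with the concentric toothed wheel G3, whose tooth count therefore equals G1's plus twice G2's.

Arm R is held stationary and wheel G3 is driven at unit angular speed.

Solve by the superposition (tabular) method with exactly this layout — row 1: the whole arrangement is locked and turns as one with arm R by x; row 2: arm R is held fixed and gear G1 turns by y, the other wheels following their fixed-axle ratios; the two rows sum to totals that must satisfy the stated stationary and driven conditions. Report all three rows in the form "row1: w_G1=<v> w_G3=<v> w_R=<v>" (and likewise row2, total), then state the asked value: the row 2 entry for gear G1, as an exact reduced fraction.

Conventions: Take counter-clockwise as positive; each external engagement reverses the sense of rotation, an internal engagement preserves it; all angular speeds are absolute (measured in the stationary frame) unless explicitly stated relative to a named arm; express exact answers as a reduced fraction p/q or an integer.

row1: w_G1=0 w_G3=0 w_R=0
row2: w_G1=-83/33 w_G3=1 w_R=0
total: w_G1=-83/33 w_G3=1 w_R=0
asked value: -83/33

planetary set (33T centre, 25T on arm, 83T internal) — Willis relation
row 1 — lock + rotate with arm: ω_sun = ω_ring = ω_arm = x
superposition row 2 [arm held]: sun y, ring −(33/83)·y, arm 0
boundary: total ω_arm = x = 0 and total ω_ring = x − (33/83)·y = 1  ⇒  y = -83/33, x = 0
row 2 ring = −(33/83)·(-83/33) = 1
totals (row 1 + row 2): sun 0 + (-83/33) = -83/33, ring 0 + 1 = 1, arm 0 + 0 = 0
asked cell (row2, sun) = -83/33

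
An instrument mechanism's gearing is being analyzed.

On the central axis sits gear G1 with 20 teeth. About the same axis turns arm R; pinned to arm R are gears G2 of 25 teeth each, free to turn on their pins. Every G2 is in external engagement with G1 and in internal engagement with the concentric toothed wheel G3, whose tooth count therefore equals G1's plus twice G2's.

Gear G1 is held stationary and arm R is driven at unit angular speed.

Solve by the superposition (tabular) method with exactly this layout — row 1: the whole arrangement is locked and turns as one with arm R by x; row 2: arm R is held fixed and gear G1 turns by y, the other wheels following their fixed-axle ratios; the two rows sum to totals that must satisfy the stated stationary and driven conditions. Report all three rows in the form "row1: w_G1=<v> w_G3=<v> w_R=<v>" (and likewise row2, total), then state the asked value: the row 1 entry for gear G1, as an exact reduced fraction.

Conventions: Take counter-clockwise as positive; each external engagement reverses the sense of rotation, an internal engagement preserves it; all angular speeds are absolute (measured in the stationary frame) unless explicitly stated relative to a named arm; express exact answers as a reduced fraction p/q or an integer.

row1: w_G1=1 w_G3=1 w_R=1
row2: w_G1=-1 w_G3=2/7 w_R=0
total: w_G1=0 w_G3=9/7 w_R=1
asked value: 1

class = planetary set [G3 = 20+2·25 = 70; Willis about the carrier]
row 1: whole set turns with the arm by x
row 2: sun turns y, ring = −(20/70)·y, arm 0
boundary: total ω_sun = x + y = 0 and total ω_arm = x = 1  ⇒  y = -1, x = 1
row 2 ring = −(20/70)·(-1) = 2/7
totals (row 1 + row 2): sun 1 + (-1) = 0, ring 1 + 2/7 = 9/7, arm 1 + 0 = 1
asked cell (row1, sun) = 1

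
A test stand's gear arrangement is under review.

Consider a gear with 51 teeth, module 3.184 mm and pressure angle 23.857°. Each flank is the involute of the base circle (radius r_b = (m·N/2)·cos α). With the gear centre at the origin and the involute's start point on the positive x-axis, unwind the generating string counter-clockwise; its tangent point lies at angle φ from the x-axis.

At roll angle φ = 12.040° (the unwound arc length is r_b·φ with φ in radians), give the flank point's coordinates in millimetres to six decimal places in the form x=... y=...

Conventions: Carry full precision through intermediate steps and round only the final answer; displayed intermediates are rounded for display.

single-mesh involute tooth geometry (51T wheel at module 3.184)
pitch radius r_p = m·N/2 = 3.184·51/2 = 81.192000
base radius r_b = r_p·cos α = 81.192000·cos 23.857° = 74.254773
roll angle φ = 12.040° = 0.21013764 rad
x = r_b·(cos φ + φ·sin φ) = 75.876183
y = r_b·(sin φ − φ·cos φ) = 0.228663

x=75.876183 y=0.228663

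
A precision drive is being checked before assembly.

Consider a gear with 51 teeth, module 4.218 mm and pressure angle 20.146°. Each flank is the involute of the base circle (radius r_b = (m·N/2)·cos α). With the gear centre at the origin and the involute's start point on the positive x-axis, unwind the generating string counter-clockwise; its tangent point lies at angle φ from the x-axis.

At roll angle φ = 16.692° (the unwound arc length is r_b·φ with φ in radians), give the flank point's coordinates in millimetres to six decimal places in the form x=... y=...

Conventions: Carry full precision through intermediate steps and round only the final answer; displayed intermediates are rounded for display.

x=105.173019 y=0.825227

recognized (one wheel, involute flank): single-mesh tooth geometry, m = 4.218, N = 51
pitch radius r_p = m·N/2 = 4.218·51/2 = 107.559000
base radius r_b = r_p·cos α = 107.559000·cos 20.146° = 100.978330
roll angle φ = 16.692° = 0.29133036 rad
x = r_b·(cos φ + φ·sin φ) = 105.173019
y = r_b·(sin φ − φ·cos φ) = 0.825227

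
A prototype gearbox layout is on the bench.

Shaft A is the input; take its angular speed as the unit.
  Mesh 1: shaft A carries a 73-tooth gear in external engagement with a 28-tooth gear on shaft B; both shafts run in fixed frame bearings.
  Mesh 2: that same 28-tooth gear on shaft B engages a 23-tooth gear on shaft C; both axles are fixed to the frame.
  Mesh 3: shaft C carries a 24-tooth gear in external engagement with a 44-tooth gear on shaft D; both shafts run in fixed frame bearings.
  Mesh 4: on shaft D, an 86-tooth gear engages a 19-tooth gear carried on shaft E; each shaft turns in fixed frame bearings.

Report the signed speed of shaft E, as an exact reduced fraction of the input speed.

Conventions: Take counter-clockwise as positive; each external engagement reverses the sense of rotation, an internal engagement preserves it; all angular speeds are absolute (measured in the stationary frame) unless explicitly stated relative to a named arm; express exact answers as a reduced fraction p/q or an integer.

37668/4807

4-mesh fixed-axis compound train (all bearings frame-fixed)
mesh 1 [73T→28T]: |ω|/ω_in = 1×73/28 = 73/28, sense flips to −
mesh 2 [28T→23T]: |ω|/ω_in = (73/28)×28/23 = 73/23, sense flips to +
mesh 3 [24T→44T]: |ω|/ω_in = (73/23)×24/44 = 438/253, sense flips to −
mesh 4 [86T→19T]: |ω|/ω_in = (438/253)×86/19 = 37668/4807, sense flips to +
signed output speed (× input speed) = 37668/4807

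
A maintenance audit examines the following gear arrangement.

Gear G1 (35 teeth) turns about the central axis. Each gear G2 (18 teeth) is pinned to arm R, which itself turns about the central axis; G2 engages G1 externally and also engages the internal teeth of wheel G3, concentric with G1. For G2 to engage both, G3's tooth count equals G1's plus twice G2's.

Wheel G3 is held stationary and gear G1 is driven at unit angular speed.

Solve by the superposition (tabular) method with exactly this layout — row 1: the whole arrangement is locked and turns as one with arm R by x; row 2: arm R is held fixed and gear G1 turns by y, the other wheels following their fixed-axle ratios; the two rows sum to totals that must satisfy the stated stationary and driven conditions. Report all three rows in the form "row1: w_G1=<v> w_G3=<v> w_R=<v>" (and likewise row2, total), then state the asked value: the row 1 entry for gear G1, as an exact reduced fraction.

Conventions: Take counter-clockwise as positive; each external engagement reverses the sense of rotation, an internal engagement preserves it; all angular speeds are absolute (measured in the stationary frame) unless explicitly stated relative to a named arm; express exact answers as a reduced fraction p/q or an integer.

class = planetary set [G3 = 35+2·18 = 71; Willis about the carrier]
superposition row 1 [locked train]: every member turns x
superposition row 2 [arm held]: sun y, ring −(35/71)·y, arm 0
boundary: total ω_ring = x − (35/71)·y = 0 and total ω_sun = x + y = 1  ⇒  y = 71/106, x = 35/106
row 2 ring = −(35/71)·71/106 = -35/106
totals (row 1 + row 2): sun 35/106 + 71/106 = 1, ring 35/106 + (-35/106) = 0, arm 35/106 + 0 = 35/106
asked cell (row1, sun) = 35/106

row1: w_G1=35/106 w_G3=35/106 w_R=35/106
row2: w_G1=71/106 w_G3=-35/106 w_R=0
total: w_G1=1 w_G3=0 w_R=35/106
asked value: 35/106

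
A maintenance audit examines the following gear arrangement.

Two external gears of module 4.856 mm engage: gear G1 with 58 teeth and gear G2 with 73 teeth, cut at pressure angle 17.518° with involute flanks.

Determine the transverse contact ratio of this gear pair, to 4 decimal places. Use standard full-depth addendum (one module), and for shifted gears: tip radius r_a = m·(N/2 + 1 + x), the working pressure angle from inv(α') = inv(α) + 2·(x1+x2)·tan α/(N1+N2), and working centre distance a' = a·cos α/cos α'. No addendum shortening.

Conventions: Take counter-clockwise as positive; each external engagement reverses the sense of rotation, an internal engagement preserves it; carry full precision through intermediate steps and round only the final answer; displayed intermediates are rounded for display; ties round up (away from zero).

1.9578

class = single-mesh tooth geometry [involute pair 58T × 73T, m = 4.856]
base radii: r_b1 = 134.292926, r_b2 = 169.023855
tip radii: r_a1 = 145.680000, r_a2 = 182.100000
no profile shift: α' = α, a' = a
action lengths: √(r_a1²−r_b1²) = 56.463019, √(r_a2²−r_b2²) = 67.759476
base pitch p_b = π·m·cos α = 14.548058
CR = (56.463019 + 67.759476 − 318.068000·sin 17.51800°)/14.548058 = 1.957808
contact ratio ≈ 1.9578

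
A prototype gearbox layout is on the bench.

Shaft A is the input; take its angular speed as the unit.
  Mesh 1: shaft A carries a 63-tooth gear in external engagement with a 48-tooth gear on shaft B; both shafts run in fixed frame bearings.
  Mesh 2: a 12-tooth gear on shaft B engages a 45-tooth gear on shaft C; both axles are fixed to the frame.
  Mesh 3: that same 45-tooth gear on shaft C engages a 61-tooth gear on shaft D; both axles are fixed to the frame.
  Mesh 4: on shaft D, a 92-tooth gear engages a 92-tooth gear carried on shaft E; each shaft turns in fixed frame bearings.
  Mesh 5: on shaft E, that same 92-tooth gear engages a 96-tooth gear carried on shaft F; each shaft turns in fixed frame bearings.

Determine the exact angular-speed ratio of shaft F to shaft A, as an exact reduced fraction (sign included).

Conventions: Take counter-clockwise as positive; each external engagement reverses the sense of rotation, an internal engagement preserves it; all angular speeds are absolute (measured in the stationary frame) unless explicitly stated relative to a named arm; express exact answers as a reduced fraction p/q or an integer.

class = fixed-axis compound train [5 meshes; 5 ratios multiply, 5 sense flips]
mesh 1 [63T→48T]: running ratio 21/16, sense −
mesh 2 [12T→45T]: running ratio 7/20, sense +
mesh 3 [45T→61T]: running ratio 63/244, sense −
mesh 4 [92T→92T]: running ratio 63/244, sense +
mesh 5 [92T→96T]: running ratio 483/1952, sense −
ω_out/ω_in = -483/1952

-483/1952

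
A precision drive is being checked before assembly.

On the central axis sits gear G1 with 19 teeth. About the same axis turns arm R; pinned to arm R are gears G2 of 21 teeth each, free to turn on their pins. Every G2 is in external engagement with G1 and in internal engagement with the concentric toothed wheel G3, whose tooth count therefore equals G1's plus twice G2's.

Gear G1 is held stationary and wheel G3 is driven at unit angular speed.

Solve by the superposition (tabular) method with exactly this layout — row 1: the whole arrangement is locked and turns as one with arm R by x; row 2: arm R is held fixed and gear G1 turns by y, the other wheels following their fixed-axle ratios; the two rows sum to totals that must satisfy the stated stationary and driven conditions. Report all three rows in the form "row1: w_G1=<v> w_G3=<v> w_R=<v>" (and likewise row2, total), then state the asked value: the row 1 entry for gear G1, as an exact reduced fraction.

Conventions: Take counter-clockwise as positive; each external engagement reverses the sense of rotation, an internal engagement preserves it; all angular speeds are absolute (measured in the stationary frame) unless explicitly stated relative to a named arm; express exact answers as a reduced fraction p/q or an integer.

row1: w_G1=61/80 w_G3=61/80 w_R=61/80
row2: w_G1=-61/80 w_G3=19/80 w_R=0
total: w_G1=0 w_G3=1 w_R=61/80
asked value: 61/80

topology: planetary set — G1 19T / G2 21T / G3 61T, arm = carrier (Willis)
row 1 — lock + rotate with arm: ω_sun = ω_ring = ω_arm = x
superposition row 2 [arm held]: sun y, ring −(19/61)·y, arm 0
boundary: total ω_sun = x + y = 0 and total ω_ring = x − (19/61)·y = 1  ⇒  y = -61/80, x = 61/80
row 2 ring = −(19/61)·(-61/80) = 19/80
totals (row 1 + row 2): sun 61/80 + (-61/80) = 0, ring 61/80 + 19/80 = 1, arm 61/80 + 0 = 61/80
asked cell (row1, sun) = 61/80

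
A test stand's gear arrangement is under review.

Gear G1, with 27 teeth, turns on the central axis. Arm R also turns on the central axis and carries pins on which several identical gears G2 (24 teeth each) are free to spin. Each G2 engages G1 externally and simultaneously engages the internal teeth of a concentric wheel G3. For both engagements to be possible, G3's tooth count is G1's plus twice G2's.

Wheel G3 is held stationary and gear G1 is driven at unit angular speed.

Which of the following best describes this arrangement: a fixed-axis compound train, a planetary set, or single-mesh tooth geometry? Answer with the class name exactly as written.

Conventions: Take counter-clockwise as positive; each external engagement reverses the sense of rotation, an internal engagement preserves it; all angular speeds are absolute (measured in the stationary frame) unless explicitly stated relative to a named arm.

planetary set

recognized (axles ride arm R): planetary set, 27/24/75 teeth
classification: planetary set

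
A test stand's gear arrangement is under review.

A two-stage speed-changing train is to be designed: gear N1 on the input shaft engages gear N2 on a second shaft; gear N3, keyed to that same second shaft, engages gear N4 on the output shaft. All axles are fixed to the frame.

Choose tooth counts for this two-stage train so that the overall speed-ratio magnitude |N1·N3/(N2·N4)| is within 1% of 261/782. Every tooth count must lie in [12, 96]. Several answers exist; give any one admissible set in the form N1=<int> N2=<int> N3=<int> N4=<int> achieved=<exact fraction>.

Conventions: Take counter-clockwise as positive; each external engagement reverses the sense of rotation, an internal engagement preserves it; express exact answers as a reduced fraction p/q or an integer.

design class (target 261/782): fixed-axis compound train
target = 261/782 in lowest terms: an exact hit needs N1·N3 = k·261 and N2·N4 = k·782 for one integer k, every count in [12, 96]; additionally prefer no 1:1 stage (N1 ≠ N2, N3 ≠ N4)
k = 1: no 1:1-free in-range split of k·261 and k·782 into factor pairs; take k = 2
k = 2: N1·N3 = 522 = 18·29, N2·N4 = 1564 = 17·92
achieved = 18·29/(17·92) = 261/782; |achieved − target| = 0 ≤ 261/78200 ✓

N1=18 N2=17 N3=29 N4=92 achieved=261/782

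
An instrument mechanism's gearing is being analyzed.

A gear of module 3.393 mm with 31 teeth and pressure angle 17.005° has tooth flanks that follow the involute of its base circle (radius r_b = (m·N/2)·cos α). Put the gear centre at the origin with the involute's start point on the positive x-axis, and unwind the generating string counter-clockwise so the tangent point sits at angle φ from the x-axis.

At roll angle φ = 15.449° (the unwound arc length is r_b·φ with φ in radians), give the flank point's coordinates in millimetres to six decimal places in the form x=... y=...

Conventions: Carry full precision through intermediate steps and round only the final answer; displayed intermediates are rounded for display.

single-mesh involute tooth geometry (31T wheel at module 3.393)
pitch radius r_p = m·N/2 = 3.393·31/2 = 52.591500
base radius r_b = r_p·cos α = 52.591500·cos 17.005° = 50.292160
roll angle φ = 15.449° = 0.26963592 rad
x = r_b·(cos φ + φ·sin φ) = 52.087273
y = r_b·(sin φ − φ·cos φ) = 0.326251

x=52.087273 y=0.326251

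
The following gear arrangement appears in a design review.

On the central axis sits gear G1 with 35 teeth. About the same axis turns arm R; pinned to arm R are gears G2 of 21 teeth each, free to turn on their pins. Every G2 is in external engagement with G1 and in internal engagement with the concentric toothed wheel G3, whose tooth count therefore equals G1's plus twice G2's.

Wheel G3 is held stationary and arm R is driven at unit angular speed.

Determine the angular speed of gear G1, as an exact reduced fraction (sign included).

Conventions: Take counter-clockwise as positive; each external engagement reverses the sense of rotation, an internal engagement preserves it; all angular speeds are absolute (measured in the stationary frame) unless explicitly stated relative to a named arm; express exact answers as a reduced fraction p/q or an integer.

recognized (axles ride arm R): planetary set, 35/21/77 teeth
ring teeth: 35 + 2·21 = 77
35(ω_sun−ω_arm) = −77(ω_ring−ω_arm),  ω_ring = 0, ω_arm = 1
ω_sun = 1 − (77/35)(0−1) = 16/5
exact speed ratio = 16/5

16/5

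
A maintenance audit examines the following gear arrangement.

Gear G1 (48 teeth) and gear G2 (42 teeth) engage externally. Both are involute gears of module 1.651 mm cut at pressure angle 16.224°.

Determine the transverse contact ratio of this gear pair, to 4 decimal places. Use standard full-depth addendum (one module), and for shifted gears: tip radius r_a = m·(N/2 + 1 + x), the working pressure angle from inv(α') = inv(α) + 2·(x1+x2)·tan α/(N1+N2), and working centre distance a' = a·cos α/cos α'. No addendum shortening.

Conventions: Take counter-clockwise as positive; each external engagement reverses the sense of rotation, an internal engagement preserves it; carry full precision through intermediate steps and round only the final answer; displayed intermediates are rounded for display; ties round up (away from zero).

1.9625

topology: single-mesh involute geometry — m = 1.651, 48T/42T pair
base radii: r_b1 = 38.046043, r_b2 = 33.290288
tip radii: r_a1 = 41.275000, r_a2 = 36.322000
no profile shift: α' = α, a' = a
action lengths: √(r_a1²−r_b1²) = 16.003882, √(r_a2²−r_b2²) = 14.527368
base pitch p_b = π·m·cos α = 4.980215
CR = (16.003882 + 14.527368 − 74.295000·sin 16.22400°)/4.980215 = 1.962510
contact ratio ≈ 1.9625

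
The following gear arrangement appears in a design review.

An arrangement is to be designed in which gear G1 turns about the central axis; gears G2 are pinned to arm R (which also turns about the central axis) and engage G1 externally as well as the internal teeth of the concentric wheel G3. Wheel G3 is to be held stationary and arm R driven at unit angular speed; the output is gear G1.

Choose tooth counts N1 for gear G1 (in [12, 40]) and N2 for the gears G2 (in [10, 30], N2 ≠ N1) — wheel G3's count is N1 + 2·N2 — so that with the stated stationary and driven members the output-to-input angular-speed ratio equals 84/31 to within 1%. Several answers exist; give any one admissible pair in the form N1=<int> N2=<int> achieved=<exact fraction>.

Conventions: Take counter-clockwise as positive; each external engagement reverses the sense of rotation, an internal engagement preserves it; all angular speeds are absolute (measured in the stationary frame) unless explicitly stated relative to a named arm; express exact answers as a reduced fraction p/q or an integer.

class = planetary set [ratio 84/31 wanted; Willis about the carrier]
Willis with ω_ring = 0: ω_sun/ω_arm = (N1+N3)/N1; set equal to 84/31  ⇒  N3/N1 = 84/31 − 1 = 53/31
N3 = N1 + 2·N2  ⇒  N2/N1 = (N3/N1 − 1)/2 = (53/31 − 1)/2 = 11/31
smallest multiple with N1 ≥ 12 and N2 ≥ 10: k = 1  ⇒  N1 = 1·31 = 31, N2 = 1·11 = 11 (N1 ≤ 40, N2 ≤ 30, N2 ≠ N1 ✓), N3 = 31 + 2·11 = 53
check: (N1+N3)/N1 with N1 = 31, N3 = 53 gives 84/31; |achieved − target| = 0 ≤ 21/775 ✓

N1=31 N2=11 achieved=84/31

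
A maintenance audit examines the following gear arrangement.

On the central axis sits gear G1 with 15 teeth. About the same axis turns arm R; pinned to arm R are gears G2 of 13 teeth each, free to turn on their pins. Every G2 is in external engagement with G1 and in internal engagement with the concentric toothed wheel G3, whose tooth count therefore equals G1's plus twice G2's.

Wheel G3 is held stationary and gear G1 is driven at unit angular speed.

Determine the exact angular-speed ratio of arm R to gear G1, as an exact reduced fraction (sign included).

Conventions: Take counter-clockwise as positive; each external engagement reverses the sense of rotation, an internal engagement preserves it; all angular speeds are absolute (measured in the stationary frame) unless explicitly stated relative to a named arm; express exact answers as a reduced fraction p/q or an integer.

topology: planetary set — G1 15T / G2 13T / G3 41T, arm = carrier (Willis)
ring teeth: 15 + 2·13 = 41
15(ω_sun−ω_arm) = −41(ω_ring−ω_arm),  ω_ring = 0, ω_sun = 1
15(1−ω_arm) = −41(0−ω_arm)  ⇒  56·ω_arm = 15  ⇒  ω_arm = 15/56
ω_out/ω_in = 15/56

15/56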